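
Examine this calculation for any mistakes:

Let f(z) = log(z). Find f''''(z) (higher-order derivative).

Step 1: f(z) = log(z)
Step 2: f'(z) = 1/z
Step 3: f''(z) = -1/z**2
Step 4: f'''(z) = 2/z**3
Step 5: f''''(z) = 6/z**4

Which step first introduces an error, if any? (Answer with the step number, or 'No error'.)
Step 5

Step 5 is incorrect due to a sign flip.
The step shows: 6/z**4
The correct value should be: -6/z**4

Explanation: The sign of the whole expression was flipped: the term -6/z**4 was incorrectly written as 6/z**4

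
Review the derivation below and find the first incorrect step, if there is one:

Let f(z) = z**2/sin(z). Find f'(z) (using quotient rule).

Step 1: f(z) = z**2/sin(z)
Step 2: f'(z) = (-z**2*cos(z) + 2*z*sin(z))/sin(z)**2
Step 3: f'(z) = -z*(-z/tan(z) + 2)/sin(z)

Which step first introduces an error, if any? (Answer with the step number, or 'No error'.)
Step 3

Step 3 is incorrect due to a sign flip.
The step shows: -z*(-z/tan(z) + 2)/sin(z)
The correct value should be: z*(-z/tan(z) + 2)/sin(z)

Explanation: The sign of the whole expression was flipped: the term z*(-z/tan(z) + 2)/sin(z) was incorrectly written as -z*(-z/tan(z) + 2)/sin(z)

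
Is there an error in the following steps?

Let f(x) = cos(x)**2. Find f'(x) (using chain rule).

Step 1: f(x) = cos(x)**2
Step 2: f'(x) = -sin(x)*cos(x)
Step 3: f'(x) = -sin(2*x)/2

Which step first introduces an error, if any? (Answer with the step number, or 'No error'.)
Step 2

Step 2 is incorrect due to a wrong coefficient.
The step shows: -sin(x)*cos(x)
The correct value should be: -2*sin(x)*cos(x)

Explanation: The coefficient -2 was incorrectly written as -1: the term -2*sin(x)*cos(x) was incorrectly written as -sin(x)*cos(x)
The later steps are derived from this incorrect expression, so the error originates in Step 2.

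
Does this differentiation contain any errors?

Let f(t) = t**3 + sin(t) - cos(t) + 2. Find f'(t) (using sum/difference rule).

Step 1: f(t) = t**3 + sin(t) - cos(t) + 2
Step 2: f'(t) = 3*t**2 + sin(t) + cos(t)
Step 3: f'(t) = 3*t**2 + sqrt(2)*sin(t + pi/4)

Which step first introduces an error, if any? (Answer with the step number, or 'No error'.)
No error

All steps in this derivation are correct.
The final answer f'(t) = 3*t**2 + sqrt(2)*sin(t + pi/4) is valid.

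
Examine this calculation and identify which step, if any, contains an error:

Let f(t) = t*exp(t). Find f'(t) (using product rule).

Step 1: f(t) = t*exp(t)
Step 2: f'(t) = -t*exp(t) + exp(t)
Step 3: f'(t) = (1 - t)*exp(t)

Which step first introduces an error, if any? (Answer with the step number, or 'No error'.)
Step 2

Step 2 is incorrect due to a sign flip.
The step shows: -t*exp(t) + exp(t)
The correct value should be: t*exp(t) + exp(t)

Explanation: The sign of one term was flipped: the term t*exp(t) was incorrectly written as -t*exp(t)
The later steps are derived from this incorrect expression, so the error originates in Step 2.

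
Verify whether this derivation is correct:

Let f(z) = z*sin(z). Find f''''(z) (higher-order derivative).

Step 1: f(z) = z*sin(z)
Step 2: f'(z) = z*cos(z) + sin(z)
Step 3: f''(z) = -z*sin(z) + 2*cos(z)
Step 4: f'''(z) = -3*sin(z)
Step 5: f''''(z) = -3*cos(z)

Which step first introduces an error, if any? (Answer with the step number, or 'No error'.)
Step 4

Step 4 is incorrect due to a dropped term.
The step shows: -3*sin(z)
The correct value should be: -z*cos(z) - 3*sin(z)

Explanation: A term was dropped: the term -z*cos(z) was incorrectly omitted
The later steps are derived from this incorrect expression, so the error originates in Step 4.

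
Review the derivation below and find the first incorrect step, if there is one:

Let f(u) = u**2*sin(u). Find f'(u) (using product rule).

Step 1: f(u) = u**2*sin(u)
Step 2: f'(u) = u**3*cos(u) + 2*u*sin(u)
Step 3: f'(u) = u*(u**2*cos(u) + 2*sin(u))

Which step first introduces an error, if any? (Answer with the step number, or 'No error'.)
Step 2

Step 2 is incorrect due to a wrong exponent.
The step shows: u**3*cos(u) + 2*u*sin(u)
The correct value should be: u**2*cos(u) + 2*u*sin(u)

Explanation: The exponent 2 on u was incorrectly written as 3: the term u**2*cos(u) was incorrectly written as u**3*cos(u)
The later steps are derived from this incorrect expression, so the error originates in Step 2.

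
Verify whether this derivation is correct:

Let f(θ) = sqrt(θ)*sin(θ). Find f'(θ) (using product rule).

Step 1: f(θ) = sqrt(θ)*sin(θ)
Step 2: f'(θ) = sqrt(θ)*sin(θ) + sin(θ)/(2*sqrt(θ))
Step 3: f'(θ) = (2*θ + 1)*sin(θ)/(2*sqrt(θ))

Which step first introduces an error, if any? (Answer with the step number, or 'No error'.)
Step 2

Step 2 is incorrect due to a wrong trig function.
The step shows: sqrt(θ)*sin(θ) + sin(θ)/(2*sqrt(θ))
The correct value should be: sqrt(θ)*cos(θ) + sin(θ)/(2*sqrt(θ))

Explanation: cos(θ) was incorrectly written as sin(θ): the term sqrt(θ)*cos(θ) was incorrectly written as sqrt(θ)*sin(θ)
The later steps are derived from this incorrect expression, so the error originates in Step 2.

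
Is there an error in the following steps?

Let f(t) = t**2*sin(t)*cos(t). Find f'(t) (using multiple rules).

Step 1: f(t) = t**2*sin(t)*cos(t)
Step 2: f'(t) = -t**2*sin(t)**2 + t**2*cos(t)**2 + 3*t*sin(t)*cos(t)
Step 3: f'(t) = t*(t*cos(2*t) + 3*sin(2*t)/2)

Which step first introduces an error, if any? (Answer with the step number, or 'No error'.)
Step 2

Step 2 is incorrect due to a wrong coefficient.
The step shows: -t**2*sin(t)**2 + t**2*cos(t)**2 + 3*t*sin(t)*cos(t)
The correct value should be: -t**2*sin(t)**2 + t**2*cos(t)**2 + 2*t*sin(t)*cos(t)

Explanation: The coefficient 2 was incorrectly written as 3: the term 2*t*sin(t)*cos(t) was incorrectly written as 3*t*sin(t)*cos(t)
The later steps are derived from this incorrect expression, so the error originates in Step 2.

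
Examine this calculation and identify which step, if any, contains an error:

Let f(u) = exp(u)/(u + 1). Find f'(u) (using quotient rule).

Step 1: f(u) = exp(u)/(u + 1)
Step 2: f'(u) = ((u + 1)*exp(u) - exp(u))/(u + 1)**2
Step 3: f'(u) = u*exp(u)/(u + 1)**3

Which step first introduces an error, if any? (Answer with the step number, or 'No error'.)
Step 3

Step 3 is incorrect due to a wrong exponent.
The step shows: u*exp(u)/(u + 1)**3
The correct value should be: u*exp(u)/(u + 1)**2

Explanation: The exponent -2 on u + 1 was incorrectly written as -3: the term u*exp(u)/(u + 1)**2 was incorrectly written as u*exp(u)/(u + 1)**3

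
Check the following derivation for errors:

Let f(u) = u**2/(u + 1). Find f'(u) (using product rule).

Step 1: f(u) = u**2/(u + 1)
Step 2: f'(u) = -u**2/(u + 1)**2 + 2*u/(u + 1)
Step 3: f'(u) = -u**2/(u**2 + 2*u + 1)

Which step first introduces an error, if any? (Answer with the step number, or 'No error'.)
Step 3

Step 3 is incorrect due to a dropped term.
The step shows: -u**2/(u**2 + 2*u + 1)
The correct value should be: -u**2/(u**2 + 2*u + 1) + 2*u/(u + 1)

Explanation: A term was dropped: the term 2*u/(u + 1) was incorrectly omitted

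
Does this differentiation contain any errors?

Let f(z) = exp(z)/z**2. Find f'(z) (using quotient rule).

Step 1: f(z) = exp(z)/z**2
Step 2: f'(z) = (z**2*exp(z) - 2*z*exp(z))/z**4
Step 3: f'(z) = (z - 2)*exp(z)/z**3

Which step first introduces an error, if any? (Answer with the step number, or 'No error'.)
No error

All steps in this derivation are correct.
The final answer f'(z) = (z - 2)*exp(z)/z**3 is valid.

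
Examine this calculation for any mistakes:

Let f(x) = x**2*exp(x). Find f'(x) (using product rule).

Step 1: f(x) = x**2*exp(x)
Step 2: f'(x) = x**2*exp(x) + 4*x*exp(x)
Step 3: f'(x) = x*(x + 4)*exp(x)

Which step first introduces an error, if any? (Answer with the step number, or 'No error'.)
Step 2

Step 2 is incorrect due to a wrong coefficient.
The step shows: x**2*exp(x) + 4*x*exp(x)
The correct value should be: x**2*exp(x) + 2*x*exp(x)

Explanation: The coefficient 2 was incorrectly written as 4: the term 2*x*exp(x) was incorrectly written as 4*x*exp(x)
The later steps are derived from this incorrect expression, so the error originates in Step 2.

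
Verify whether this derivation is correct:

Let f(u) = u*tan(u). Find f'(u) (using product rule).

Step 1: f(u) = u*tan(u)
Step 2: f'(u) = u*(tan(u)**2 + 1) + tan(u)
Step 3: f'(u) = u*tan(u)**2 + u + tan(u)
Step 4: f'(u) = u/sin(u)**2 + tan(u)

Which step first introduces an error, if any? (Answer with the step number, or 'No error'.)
Step 4

Step 4 is incorrect due to a wrong trig function.
The step shows: u/sin(u)**2 + tan(u)
The correct value should be: u/cos(u)**2 + tan(u)

Explanation: cos(u) was incorrectly written as sin(u): the term u/cos(u)**2 was incorrectly written as u/sin(u)**2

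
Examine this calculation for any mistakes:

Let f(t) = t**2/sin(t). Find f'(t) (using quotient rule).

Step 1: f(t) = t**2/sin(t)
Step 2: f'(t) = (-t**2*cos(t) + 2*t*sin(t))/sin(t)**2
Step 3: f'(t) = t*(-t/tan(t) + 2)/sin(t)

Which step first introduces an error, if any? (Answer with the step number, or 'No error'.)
No error

All steps in this derivation are correct.
The final answer f'(t) = t*(-t/tan(t) + 2)/sin(t) is valid.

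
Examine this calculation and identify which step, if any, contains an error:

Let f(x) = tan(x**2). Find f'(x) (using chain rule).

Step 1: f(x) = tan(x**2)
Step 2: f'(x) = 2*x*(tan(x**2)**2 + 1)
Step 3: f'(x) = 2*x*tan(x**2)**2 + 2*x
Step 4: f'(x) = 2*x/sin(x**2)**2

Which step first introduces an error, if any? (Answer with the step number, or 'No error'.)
Step 4

Step 4 is incorrect due to a wrong trig function.
The step shows: 2*x/sin(x**2)**2
The correct value should be: 2*x/cos(x**2)**2

Explanation: cos(x**2) was incorrectly written as sin(x**2): the term 2*x/cos(x**2)**2 was incorrectly written as 2*x/sin(x**2)**2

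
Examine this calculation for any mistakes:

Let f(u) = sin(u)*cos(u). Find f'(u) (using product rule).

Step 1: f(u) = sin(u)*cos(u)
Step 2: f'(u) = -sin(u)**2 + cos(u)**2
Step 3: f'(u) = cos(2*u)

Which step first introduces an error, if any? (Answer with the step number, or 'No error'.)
No error

All steps in this derivation are correct.
The final answer f'(u) = cos(2*u) is valid.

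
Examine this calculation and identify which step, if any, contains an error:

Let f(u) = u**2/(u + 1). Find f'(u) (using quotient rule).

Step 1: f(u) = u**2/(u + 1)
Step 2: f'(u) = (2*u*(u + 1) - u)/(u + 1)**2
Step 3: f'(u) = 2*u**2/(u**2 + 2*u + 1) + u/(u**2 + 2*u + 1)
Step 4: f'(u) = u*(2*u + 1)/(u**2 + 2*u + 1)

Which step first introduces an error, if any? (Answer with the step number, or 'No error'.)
Step 2

Step 2 is incorrect due to a wrong exponent.
The step shows: (2*u*(u + 1) - u)/(u + 1)**2
The correct value should be: (-u**2 + 2*u*(u + 1))/(u + 1)**2

Explanation: The exponent 2 on u was incorrectly written as 1: the term (-u**2 + 2*u*(u + 1))/(u + 1)**2 was incorrectly written as (2*u*(u + 1) - u)/(u + 1)**2
The later steps are derived from this incorrect expression, so the error originates in Step 2.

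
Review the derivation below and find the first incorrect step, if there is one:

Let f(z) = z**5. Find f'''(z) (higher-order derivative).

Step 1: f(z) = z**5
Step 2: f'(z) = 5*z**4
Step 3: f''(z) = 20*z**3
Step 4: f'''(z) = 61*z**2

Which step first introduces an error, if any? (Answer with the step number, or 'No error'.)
Step 4

Step 4 is incorrect due to a wrong coefficient.
The step shows: 61*z**2
The correct value should be: 60*z**2

Explanation: The coefficient 60 was incorrectly written as 61: the term 60*z**2 was incorrectly written as 61*z**2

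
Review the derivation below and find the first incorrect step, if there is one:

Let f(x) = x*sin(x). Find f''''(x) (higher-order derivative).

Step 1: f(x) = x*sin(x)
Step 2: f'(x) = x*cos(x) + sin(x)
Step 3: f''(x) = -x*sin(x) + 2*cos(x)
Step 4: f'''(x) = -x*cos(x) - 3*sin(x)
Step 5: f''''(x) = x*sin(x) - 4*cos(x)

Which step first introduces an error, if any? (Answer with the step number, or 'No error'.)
No error

All steps in this derivation are correct.
The final answer f''''(x) = x*sin(x) - 4*cos(x) is valid.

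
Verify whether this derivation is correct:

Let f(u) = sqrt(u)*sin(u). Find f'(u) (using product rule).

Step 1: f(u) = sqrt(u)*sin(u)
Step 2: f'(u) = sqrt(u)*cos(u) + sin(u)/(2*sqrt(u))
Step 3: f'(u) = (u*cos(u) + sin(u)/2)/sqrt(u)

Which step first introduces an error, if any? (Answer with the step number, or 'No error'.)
No error

All steps in this derivation are correct.
The final answer f'(u) = (u*cos(u) + sin(u)/2)/sqrt(u) is valid.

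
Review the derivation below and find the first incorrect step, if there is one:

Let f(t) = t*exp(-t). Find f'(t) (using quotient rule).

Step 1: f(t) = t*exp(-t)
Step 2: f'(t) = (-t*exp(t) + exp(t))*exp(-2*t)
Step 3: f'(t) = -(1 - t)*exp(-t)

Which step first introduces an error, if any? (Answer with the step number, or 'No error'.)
Step 3

Step 3 is incorrect due to a sign flip.
The step shows: -(1 - t)*exp(-t)
The correct value should be: (1 - t)*exp(-t)

Explanation: The sign of the whole expression was flipped: the term (1 - t)*exp(-t) was incorrectly written as -(1 - t)*exp(-t)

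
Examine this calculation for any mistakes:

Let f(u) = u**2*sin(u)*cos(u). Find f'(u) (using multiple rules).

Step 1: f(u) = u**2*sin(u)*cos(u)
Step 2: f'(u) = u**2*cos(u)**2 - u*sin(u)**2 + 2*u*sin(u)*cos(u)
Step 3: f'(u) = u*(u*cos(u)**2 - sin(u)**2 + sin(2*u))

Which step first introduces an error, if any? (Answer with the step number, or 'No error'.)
Step 2

Step 2 is incorrect due to a wrong exponent.
The step shows: u**2*cos(u)**2 - u*sin(u)**2 + 2*u*sin(u)*cos(u)
The correct value should be: -u**2*sin(u)**2 + u**2*cos(u)**2 + 2*u*sin(u)*cos(u)

Explanation: The exponent 2 on u was incorrectly written as 1: the term -u**2*sin(u)**2 was incorrectly written as -u*sin(u)**2
The later steps are derived from this incorrect expression, so the error originates in Step 2.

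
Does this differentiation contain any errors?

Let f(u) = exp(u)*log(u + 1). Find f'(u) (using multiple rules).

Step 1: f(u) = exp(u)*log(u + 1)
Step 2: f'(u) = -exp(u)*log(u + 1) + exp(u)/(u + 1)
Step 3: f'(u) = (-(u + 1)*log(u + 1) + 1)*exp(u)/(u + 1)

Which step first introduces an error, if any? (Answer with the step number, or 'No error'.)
Step 2

Step 2 is incorrect due to a sign flip.
The step shows: -exp(u)*log(u + 1) + exp(u)/(u + 1)
The correct value should be: exp(u)*log(u + 1) + exp(u)/(u + 1)

Explanation: The sign of one term was flipped: the term exp(u)*log(u + 1) was incorrectly written as -exp(u)*log(u + 1)
The later steps are derived from this incorrect expression, so the error originates in Step 2.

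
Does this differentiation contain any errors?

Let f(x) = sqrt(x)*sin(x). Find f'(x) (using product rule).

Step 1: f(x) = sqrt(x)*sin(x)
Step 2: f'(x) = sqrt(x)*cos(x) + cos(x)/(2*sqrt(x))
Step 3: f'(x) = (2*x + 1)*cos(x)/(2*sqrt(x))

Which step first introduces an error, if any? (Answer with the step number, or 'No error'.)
Step 2

Step 2 is incorrect due to a wrong trig function.
The step shows: sqrt(x)*cos(x) + cos(x)/(2*sqrt(x))
The correct value should be: sqrt(x)*cos(x) + sin(x)/(2*sqrt(x))

Explanation: sin(x) was incorrectly written as cos(x): the term sin(x)/(2*sqrt(x)) was incorrectly written as cos(x)/(2*sqrt(x))
The later steps are derived from this incorrect expression, so the error originates in Step 2.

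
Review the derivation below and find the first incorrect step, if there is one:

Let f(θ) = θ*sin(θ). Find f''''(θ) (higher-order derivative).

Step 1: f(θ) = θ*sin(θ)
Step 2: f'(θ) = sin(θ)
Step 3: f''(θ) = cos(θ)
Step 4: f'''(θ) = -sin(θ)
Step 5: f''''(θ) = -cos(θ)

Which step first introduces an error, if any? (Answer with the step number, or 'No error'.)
Step 2

Step 2 is incorrect due to a dropped term.
The step shows: sin(θ)
The correct value should be: θ*cos(θ) + sin(θ)

Explanation: A term was dropped: the term θ*cos(θ) was incorrectly omitted
The later steps are derived from this incorrect expression, so the error originates in Step 2.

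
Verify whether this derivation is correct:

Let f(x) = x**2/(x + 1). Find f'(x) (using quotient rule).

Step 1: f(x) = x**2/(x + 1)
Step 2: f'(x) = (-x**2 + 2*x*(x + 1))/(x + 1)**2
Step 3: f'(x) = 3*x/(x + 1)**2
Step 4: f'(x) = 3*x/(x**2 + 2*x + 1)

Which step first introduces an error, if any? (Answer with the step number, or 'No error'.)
Step 3

Step 3 is incorrect due to a wrong exponent.
The step shows: 3*x/(x + 1)**2
The correct value should be: (x**2 + 2*x)/(x + 1)**2

Explanation: The exponent 2 on x was incorrectly written as 1: the term (x**2 + 2*x)/(x + 1)**2 was incorrectly written as 3*x/(x + 1)**2
The later steps are derived from this incorrect expression, so the error originates in Step 3.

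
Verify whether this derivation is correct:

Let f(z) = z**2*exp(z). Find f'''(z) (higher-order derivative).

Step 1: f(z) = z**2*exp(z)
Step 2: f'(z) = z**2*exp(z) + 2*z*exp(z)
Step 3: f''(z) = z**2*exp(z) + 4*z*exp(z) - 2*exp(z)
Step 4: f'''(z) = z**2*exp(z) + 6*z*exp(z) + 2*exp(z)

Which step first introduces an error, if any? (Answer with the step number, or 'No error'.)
Step 3

Step 3 is incorrect due to a sign flip.
The step shows: z**2*exp(z) + 4*z*exp(z) - 2*exp(z)
The correct value should be: z**2*exp(z) + 4*z*exp(z) + 2*exp(z)

Explanation: The sign of one term was flipped: the term 2*exp(z) was incorrectly written as -2*exp(z)
The later steps are derived from this incorrect expression, so the error originates in Step 3.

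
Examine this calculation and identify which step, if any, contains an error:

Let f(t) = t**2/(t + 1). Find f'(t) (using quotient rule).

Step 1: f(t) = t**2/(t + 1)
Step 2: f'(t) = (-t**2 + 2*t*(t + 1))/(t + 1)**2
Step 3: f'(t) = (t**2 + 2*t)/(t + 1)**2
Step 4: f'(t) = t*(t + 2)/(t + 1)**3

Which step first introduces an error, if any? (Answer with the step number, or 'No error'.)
Step 4

Step 4 is incorrect due to a wrong exponent.
The step shows: t*(t + 2)/(t + 1)**3
The correct value should be: t*(t + 2)/(t + 1)**2

Explanation: The exponent -2 on t + 1 was incorrectly written as -3: the term t*(t + 2)/(t + 1)**2 was incorrectly written as t*(t + 2)/(t + 1)**3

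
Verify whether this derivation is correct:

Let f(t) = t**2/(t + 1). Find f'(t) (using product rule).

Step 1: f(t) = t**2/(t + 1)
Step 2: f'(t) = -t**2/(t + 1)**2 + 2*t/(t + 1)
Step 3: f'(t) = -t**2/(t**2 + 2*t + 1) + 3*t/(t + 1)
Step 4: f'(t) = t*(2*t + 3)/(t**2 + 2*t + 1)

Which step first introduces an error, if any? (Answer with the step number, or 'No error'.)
Step 3

Step 3 is incorrect due to a wrong coefficient.
The step shows: -t**2/(t**2 + 2*t + 1) + 3*t/(t + 1)
The correct value should be: -t**2/(t**2 + 2*t + 1) + 2*t/(t + 1)

Explanation: The coefficient 2 was incorrectly written as 3: the term 2*t/(t + 1) was incorrectly written as 3*t/(t + 1)
The later steps are derived from this incorrect expression, so the error originates in Step 3.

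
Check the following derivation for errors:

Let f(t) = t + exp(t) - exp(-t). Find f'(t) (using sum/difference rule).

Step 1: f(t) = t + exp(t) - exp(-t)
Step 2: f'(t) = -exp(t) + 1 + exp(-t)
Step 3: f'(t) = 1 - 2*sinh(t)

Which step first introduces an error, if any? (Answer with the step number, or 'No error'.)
Step 2

Step 2 is incorrect due to a sign flip.
The step shows: -exp(t) + 1 + exp(-t)
The correct value should be: exp(t) + 1 + exp(-t)

Explanation: The sign of one term was flipped: the term exp(t) was incorrectly written as -exp(t)
The later steps are derived from this incorrect expression, so the error originates in Step 2.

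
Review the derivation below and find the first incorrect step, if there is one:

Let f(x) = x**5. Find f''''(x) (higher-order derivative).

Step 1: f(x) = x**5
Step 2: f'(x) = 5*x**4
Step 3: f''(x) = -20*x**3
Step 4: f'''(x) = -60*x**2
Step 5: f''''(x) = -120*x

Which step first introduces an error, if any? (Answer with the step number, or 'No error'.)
Step 3

Step 3 is incorrect due to a sign flip.
The step shows: -20*x**3
The correct value should be: 20*x**3

Explanation: The sign of the whole expression was flipped: the term 20*x**3 was incorrectly written as -20*x**3
The later steps are derived from this incorrect expression, so the error originates in Step 3.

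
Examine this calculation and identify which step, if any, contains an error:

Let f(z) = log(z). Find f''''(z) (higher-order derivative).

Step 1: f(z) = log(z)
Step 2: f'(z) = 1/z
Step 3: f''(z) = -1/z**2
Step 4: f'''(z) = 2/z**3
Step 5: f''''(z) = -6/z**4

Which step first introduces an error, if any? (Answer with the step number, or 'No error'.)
No error

All steps in this derivation are correct.
The final answer f''''(z) = -6/z**4 is valid.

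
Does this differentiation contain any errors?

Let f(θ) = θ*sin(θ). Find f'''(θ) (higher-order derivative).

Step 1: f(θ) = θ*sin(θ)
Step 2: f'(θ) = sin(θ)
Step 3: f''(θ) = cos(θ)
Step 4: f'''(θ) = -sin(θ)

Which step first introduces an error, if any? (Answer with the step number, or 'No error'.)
Step 2

Step 2 is incorrect due to a dropped term.
The step shows: sin(θ)
The correct value should be: θ*cos(θ) + sin(θ)

Explanation: A term was dropped: the term θ*cos(θ) was incorrectly omitted
The later steps are derived from this incorrect expression, so the error originates in Step 2.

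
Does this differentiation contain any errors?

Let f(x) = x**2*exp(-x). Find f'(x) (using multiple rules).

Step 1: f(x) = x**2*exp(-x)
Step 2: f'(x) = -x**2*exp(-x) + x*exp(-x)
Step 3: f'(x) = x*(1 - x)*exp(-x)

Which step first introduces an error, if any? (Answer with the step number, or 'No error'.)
Step 2

Step 2 is incorrect due to a wrong coefficient.
The step shows: -x**2*exp(-x) + x*exp(-x)
The correct value should be: -x**2*exp(-x) + 2*x*exp(-x)

Explanation: The coefficient 2 was incorrectly written as 1: the term 2*x*exp(-x) was incorrectly written as x*exp(-x)
The later steps are derived from this incorrect expression, so the error originates in Step 2.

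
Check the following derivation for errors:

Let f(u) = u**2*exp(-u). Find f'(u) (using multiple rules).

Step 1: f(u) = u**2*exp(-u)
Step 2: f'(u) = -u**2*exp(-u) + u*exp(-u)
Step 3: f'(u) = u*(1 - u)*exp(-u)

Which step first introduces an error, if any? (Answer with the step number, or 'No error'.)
Step 2

Step 2 is incorrect due to a wrong coefficient.
The step shows: -u**2*exp(-u) + u*exp(-u)
The correct value should be: -u**2*exp(-u) + 2*u*exp(-u)

Explanation: The coefficient 2 was incorrectly written as 1: the term 2*u*exp(-u) was incorrectly written as u*exp(-u)
The later steps are derived from this incorrect expression, so the error originates in Step 2.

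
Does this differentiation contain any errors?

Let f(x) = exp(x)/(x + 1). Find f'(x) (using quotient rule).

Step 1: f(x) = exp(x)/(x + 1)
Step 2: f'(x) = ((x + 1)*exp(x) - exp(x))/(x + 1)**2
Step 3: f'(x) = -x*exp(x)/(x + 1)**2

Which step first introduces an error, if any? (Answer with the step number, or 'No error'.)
Step 3

Step 3 is incorrect due to a sign flip.
The step shows: -x*exp(x)/(x + 1)**2
The correct value should be: x*exp(x)/(x + 1)**2

Explanation: The sign of the whole expression was flipped: the term x*exp(x)/(x + 1)**2 was incorrectly written as -x*exp(x)/(x + 1)**2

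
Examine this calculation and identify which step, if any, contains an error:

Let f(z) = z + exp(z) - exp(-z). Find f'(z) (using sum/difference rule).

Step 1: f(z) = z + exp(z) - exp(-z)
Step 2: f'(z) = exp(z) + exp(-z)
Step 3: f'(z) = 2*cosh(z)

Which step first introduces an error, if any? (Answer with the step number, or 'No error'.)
Step 2

Step 2 is incorrect due to a dropped term.
The step shows: exp(z) + exp(-z)
The correct value should be: exp(z) + 1 + exp(-z)

Explanation: A term was dropped: the term 1 was incorrectly omitted
The later steps are derived from this incorrect expression, so the error originates in Step 2.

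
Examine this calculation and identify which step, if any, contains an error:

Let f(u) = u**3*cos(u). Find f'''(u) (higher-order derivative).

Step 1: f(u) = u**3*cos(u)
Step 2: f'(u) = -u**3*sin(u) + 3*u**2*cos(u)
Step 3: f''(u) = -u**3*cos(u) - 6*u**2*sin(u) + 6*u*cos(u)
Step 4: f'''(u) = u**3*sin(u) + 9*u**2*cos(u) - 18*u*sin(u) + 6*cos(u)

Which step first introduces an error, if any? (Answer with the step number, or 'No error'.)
Step 4

Step 4 is incorrect due to a sign flip.
The step shows: u**3*sin(u) + 9*u**2*cos(u) - 18*u*sin(u) + 6*cos(u)
The correct value should be: u**3*sin(u) - 9*u**2*cos(u) - 18*u*sin(u) + 6*cos(u)

Explanation: The sign of one term was flipped: the term -9*u**2*cos(u) was incorrectly written as 9*u**2*cos(u)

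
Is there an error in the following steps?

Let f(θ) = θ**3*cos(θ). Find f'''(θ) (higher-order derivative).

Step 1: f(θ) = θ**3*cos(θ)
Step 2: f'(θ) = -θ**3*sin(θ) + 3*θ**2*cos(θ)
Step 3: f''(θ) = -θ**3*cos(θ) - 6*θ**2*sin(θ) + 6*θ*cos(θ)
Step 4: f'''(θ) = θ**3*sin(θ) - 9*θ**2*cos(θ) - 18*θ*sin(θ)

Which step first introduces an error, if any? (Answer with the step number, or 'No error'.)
Step 4

Step 4 is incorrect due to a dropped term.
The step shows: θ**3*sin(θ) - 9*θ**2*cos(θ) - 18*θ*sin(θ)
The correct value should be: θ**3*sin(θ) - 9*θ**2*cos(θ) - 18*θ*sin(θ) + 6*cos(θ)

Explanation: A term was dropped: the term 6*cos(θ) was incorrectly omitted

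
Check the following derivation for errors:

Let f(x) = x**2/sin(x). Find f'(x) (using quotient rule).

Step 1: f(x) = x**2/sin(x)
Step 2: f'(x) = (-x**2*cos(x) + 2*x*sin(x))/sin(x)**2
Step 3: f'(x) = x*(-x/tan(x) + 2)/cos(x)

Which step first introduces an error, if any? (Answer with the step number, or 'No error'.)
Step 3

Step 3 is incorrect due to a wrong trig function.
The step shows: x*(-x/tan(x) + 2)/cos(x)
The correct value should be: x*(-x/tan(x) + 2)/sin(x)

Explanation: sin(x) was incorrectly written as cos(x): the term x*(-x/tan(x) + 2)/sin(x) was incorrectly written as x*(-x/tan(x) + 2)/cos(x)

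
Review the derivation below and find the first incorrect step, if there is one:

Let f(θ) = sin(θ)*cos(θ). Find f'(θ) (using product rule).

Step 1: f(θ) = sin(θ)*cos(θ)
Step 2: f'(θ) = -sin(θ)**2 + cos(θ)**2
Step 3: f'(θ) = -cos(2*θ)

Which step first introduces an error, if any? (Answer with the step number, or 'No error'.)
Step 3

Step 3 is incorrect due to a sign flip.
The step shows: -cos(2*θ)
The correct value should be: cos(2*θ)

Explanation: The sign of the whole expression was flipped: the term cos(2*θ) was incorrectly written as -cos(2*θ)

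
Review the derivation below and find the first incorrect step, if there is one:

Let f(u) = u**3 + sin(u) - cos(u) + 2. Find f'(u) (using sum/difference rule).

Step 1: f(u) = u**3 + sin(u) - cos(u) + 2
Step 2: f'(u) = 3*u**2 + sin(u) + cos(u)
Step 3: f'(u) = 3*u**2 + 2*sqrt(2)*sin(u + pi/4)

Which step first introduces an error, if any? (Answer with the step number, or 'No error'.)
Step 3

Step 3 is incorrect due to a wrong exponent.
The step shows: 3*u**2 + 2*sqrt(2)*sin(u + pi/4)
The correct value should be: 3*u**2 + sqrt(2)*sin(u + pi/4)

Explanation: The exponent 1/2 on 2 was incorrectly written as 3/2: the term sqrt(2)*sin(u + pi/4) was incorrectly written as 2*sqrt(2)*sin(u + pi/4)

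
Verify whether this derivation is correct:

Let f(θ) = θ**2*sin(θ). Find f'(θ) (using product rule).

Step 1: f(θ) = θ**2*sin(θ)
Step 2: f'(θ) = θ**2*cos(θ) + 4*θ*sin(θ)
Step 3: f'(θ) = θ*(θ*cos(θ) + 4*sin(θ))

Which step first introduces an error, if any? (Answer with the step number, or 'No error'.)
Step 2

Step 2 is incorrect due to a wrong coefficient.
The step shows: θ**2*cos(θ) + 4*θ*sin(θ)
The correct value should be: θ**2*cos(θ) + 2*θ*sin(θ)

Explanation: The coefficient 2 was incorrectly written as 4: the term 2*θ*sin(θ) was incorrectly written as 4*θ*sin(θ)
The later steps are derived from this incorrect expression, so the error originates in Step 2.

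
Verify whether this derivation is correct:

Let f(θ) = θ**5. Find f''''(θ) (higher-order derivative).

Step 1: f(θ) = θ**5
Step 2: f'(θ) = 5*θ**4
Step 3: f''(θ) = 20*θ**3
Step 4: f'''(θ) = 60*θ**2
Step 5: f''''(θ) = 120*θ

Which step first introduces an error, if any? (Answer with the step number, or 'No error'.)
No error

All steps in this derivation are correct.
The final answer f''''(θ) = 120*θ is valid.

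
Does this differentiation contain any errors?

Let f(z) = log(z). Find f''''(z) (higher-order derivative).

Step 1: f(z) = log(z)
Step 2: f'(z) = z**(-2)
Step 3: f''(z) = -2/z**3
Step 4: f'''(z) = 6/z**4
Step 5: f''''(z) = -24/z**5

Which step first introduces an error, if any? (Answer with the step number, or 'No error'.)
Step 2

Step 2 is incorrect due to a wrong exponent.
The step shows: z**(-2)
The correct value should be: 1/z

Explanation: The exponent -1 on z was incorrectly written as -2: the term 1/z was incorrectly written as z**(-2)
The later steps are derived from this incorrect expression, so the error originates in Step 2.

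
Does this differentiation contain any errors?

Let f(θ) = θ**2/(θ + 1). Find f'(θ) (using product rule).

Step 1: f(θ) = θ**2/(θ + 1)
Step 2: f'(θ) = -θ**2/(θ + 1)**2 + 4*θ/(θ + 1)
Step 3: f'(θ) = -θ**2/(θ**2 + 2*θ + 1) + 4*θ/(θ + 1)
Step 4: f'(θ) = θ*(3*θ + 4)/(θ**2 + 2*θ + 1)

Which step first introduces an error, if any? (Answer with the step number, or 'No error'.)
Step 2

Step 2 is incorrect due to a wrong coefficient.
The step shows: -θ**2/(θ + 1)**2 + 4*θ/(θ + 1)
The correct value should be: -θ**2/(θ + 1)**2 + 2*θ/(θ + 1)

Explanation: The coefficient 2 was incorrectly written as 4: the term 2*θ/(θ + 1) was incorrectly written as 4*θ/(θ + 1)
The later steps are derived from this incorrect expression, so the error originates in Step 2.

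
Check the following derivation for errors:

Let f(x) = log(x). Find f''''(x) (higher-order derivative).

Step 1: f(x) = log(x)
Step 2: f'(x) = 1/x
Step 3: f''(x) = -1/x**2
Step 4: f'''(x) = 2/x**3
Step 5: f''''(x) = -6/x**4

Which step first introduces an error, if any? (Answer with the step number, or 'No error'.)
No error

All steps in this derivation are correct.
The final answer f''''(x) = -6/x**4 is valid.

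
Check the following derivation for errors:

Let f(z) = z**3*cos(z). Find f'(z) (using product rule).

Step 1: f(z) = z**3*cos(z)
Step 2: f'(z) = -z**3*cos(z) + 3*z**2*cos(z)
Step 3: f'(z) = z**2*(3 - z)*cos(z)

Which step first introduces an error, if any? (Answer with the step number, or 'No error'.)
Step 2

Step 2 is incorrect due to a wrong trig function.
The step shows: -z**3*cos(z) + 3*z**2*cos(z)
The correct value should be: -z**3*sin(z) + 3*z**2*cos(z)

Explanation: sin(z) was incorrectly written as cos(z): the term -z**3*sin(z) was incorrectly written as -z**3*cos(z)
The later steps are derived from this incorrect expression, so the error originates in Step 2.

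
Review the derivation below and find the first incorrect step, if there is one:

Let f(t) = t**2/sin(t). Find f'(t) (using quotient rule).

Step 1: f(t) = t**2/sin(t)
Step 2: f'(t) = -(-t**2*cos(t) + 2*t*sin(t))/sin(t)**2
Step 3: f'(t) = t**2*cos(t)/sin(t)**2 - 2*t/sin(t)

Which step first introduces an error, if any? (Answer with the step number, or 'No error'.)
Step 2

Step 2 is incorrect due to a sign flip.
The step shows: -(-t**2*cos(t) + 2*t*sin(t))/sin(t)**2
The correct value should be: (-t**2*cos(t) + 2*t*sin(t))/sin(t)**2

Explanation: The sign of the whole expression was flipped: the term (-t**2*cos(t) + 2*t*sin(t))/sin(t)**2 was incorrectly written as -(-t**2*cos(t) + 2*t*sin(t))/sin(t)**2
The later steps are derived from this incorrect expression, so the error originates in Step 2.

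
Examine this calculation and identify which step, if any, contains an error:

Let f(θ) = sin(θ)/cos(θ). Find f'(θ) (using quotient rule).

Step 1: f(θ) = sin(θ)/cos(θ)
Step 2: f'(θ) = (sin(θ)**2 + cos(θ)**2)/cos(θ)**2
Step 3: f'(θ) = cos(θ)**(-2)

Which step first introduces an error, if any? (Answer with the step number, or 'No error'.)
No error

All steps in this derivation are correct.
The final answer f'(θ) = cos(θ)**(-2) is valid.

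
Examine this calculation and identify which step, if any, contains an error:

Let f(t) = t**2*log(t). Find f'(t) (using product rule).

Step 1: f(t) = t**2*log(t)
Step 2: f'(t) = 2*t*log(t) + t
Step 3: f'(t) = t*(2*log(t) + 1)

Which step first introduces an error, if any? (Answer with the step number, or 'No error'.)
No error

All steps in this derivation are correct.
The final answer f'(t) = t*(2*log(t) + 1) is valid.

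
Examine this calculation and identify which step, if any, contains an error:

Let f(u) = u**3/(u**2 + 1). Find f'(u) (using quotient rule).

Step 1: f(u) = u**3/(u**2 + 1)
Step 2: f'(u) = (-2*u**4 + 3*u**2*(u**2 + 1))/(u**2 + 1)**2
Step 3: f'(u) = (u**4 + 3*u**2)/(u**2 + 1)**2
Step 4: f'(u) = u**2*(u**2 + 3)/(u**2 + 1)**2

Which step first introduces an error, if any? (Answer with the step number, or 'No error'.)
No error

All steps in this derivation are correct.
The final answer f'(u) = u**2*(u**2 + 3)/(u**2 + 1)**2 is valid.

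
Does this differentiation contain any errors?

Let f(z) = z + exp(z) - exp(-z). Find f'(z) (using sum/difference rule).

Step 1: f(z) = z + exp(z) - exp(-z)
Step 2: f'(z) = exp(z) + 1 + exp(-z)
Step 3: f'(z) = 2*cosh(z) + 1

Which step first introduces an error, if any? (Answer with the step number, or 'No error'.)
No error

All steps in this derivation are correct.
The final answer f'(z) = 2*cosh(z) + 1 is valid.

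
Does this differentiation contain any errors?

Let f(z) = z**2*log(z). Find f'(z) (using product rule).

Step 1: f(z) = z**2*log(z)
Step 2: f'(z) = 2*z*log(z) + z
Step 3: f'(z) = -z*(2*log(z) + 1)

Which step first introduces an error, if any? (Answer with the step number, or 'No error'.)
Step 3

Step 3 is incorrect due to a sign flip.
The step shows: -z*(2*log(z) + 1)
The correct value should be: z*(2*log(z) + 1)

Explanation: The sign of the whole expression was flipped: the term z*(2*log(z) + 1) was incorrectly written as -z*(2*log(z) + 1)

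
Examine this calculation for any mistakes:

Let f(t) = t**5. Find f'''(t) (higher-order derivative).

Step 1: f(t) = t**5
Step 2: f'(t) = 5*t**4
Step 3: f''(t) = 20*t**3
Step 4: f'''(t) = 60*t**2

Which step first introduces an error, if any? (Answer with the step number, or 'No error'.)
No error

All steps in this derivation are correct.
The final answer f'''(t) = 60*t**2 is valid.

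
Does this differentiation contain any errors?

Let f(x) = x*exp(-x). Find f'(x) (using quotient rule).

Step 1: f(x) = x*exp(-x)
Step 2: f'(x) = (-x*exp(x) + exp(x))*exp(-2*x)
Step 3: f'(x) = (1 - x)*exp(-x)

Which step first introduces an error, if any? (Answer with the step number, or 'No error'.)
No error

All steps in this derivation are correct.
The final answer f'(x) = (1 - x)*exp(-x) is valid.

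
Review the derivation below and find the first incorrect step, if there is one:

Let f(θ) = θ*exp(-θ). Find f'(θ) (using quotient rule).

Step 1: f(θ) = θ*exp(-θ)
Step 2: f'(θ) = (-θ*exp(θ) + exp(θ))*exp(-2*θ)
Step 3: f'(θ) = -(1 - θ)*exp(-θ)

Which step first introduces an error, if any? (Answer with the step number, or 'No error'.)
Step 3

Step 3 is incorrect due to a sign flip.
The step shows: -(1 - θ)*exp(-θ)
The correct value should be: (1 - θ)*exp(-θ)

Explanation: The sign of the whole expression was flipped: the term (1 - θ)*exp(-θ) was incorrectly written as -(1 - θ)*exp(-θ)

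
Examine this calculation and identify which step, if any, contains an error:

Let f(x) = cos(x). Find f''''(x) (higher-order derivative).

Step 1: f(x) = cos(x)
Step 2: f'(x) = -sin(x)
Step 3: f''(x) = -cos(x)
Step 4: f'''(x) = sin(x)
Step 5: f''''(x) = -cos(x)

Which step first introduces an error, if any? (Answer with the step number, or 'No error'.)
Step 5

Step 5 is incorrect due to a sign flip.
The step shows: -cos(x)
The correct value should be: cos(x)

Explanation: The sign of the whole expression was flipped: the term cos(x) was incorrectly written as -cos(x)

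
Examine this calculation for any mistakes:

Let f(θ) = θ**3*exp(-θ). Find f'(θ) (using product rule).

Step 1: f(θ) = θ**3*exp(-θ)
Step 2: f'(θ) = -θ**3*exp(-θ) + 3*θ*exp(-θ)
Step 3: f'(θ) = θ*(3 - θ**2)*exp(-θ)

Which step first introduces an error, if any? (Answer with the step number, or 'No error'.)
Step 2

Step 2 is incorrect due to a wrong exponent.
The step shows: -θ**3*exp(-θ) + 3*θ*exp(-θ)
The correct value should be: -θ**3*exp(-θ) + 3*θ**2*exp(-θ)

Explanation: The exponent 2 on θ was incorrectly written as 1: the term 3*θ**2*exp(-θ) was incorrectly written as 3*θ*exp(-θ)
The later steps are derived from this incorrect expression, so the error originates in Step 2.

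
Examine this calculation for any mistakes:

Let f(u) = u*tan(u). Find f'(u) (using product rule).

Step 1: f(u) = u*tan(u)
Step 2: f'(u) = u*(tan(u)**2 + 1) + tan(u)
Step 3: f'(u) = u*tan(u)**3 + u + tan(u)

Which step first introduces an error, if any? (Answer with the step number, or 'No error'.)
Step 3

Step 3 is incorrect due to a wrong exponent.
The step shows: u*tan(u)**3 + u + tan(u)
The correct value should be: u*tan(u)**2 + u + tan(u)

Explanation: The exponent 2 on tan(u) was incorrectly written as 3: the term u*tan(u)**2 was incorrectly written as u*tan(u)**3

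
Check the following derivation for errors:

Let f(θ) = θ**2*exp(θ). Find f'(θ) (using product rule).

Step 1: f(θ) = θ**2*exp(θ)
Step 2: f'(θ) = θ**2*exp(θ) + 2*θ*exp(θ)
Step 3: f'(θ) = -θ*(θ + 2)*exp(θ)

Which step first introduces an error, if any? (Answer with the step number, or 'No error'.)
Step 3

Step 3 is incorrect due to a sign flip.
The step shows: -θ*(θ + 2)*exp(θ)
The correct value should be: θ*(θ + 2)*exp(θ)

Explanation: The sign of the whole expression was flipped: the term θ*(θ + 2)*exp(θ) was incorrectly written as -θ*(θ + 2)*exp(θ)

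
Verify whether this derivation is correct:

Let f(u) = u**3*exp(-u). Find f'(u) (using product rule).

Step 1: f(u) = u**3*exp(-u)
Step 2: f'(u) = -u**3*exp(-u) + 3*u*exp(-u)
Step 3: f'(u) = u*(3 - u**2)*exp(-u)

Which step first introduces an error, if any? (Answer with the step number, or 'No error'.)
Step 2

Step 2 is incorrect due to a wrong exponent.
The step shows: -u**3*exp(-u) + 3*u*exp(-u)
The correct value should be: -u**3*exp(-u) + 3*u**2*exp(-u)

Explanation: The exponent 2 on u was incorrectly written as 1: the term 3*u**2*exp(-u) was incorrectly written as 3*u*exp(-u)
The later steps are derived from this incorrect expression, so the error originates in Step 2.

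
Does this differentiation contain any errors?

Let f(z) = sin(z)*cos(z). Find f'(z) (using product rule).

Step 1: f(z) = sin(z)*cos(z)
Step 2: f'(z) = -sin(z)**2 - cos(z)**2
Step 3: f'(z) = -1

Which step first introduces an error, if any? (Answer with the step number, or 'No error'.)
Step 2

Step 2 is incorrect due to a sign flip.
The step shows: -sin(z)**2 - cos(z)**2
The correct value should be: -sin(z)**2 + cos(z)**2

Explanation: The sign of one term was flipped: the term cos(z)**2 was incorrectly written as -cos(z)**2
The later steps are derived from this incorrect expression, so the error originates in Step 2.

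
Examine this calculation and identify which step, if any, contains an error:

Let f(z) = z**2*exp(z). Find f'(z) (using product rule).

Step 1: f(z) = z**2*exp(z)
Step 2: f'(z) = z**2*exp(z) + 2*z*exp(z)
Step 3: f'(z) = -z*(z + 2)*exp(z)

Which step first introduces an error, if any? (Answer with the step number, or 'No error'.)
Step 3

Step 3 is incorrect due to a sign flip.
The step shows: -z*(z + 2)*exp(z)
The correct value should be: z*(z + 2)*exp(z)

Explanation: The sign of the whole expression was flipped: the term z*(z + 2)*exp(z) was incorrectly written as -z*(z + 2)*exp(z)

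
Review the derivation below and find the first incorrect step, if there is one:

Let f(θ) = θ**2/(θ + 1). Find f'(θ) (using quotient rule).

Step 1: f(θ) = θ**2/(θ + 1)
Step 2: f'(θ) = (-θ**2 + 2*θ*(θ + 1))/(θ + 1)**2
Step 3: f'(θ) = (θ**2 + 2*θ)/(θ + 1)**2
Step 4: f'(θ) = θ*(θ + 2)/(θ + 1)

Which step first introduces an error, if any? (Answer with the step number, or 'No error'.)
Step 4

Step 4 is incorrect due to a wrong exponent.
The step shows: θ*(θ + 2)/(θ + 1)
The correct value should be: θ*(θ + 2)/(θ + 1)**2

Explanation: The exponent -2 on θ + 1 was incorrectly written as -1: the term θ*(θ + 2)/(θ + 1)**2 was incorrectly written as θ*(θ + 2)/(θ + 1)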